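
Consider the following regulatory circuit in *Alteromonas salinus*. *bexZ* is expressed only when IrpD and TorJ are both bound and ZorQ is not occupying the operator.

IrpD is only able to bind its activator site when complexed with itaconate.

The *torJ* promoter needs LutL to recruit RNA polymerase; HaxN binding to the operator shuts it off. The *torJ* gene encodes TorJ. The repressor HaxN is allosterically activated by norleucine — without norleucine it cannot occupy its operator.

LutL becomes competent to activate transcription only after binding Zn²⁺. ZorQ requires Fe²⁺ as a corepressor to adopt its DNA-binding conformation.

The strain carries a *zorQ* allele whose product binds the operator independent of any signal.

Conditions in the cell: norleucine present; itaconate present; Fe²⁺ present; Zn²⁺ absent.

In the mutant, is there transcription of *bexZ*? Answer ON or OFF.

Itaconate is present, so IrpD is active.
Zn²⁺ is absent, so LutL is inactive.
Norleucine is present, so HaxN is active.
With repressor HaxN bound, *torJ* is not transcribed.
So TorJ is not produced.
ZorQ is constitutively active in this strain.
With repressor ZorQ bound, *bexZ* is not transcribed.

OFF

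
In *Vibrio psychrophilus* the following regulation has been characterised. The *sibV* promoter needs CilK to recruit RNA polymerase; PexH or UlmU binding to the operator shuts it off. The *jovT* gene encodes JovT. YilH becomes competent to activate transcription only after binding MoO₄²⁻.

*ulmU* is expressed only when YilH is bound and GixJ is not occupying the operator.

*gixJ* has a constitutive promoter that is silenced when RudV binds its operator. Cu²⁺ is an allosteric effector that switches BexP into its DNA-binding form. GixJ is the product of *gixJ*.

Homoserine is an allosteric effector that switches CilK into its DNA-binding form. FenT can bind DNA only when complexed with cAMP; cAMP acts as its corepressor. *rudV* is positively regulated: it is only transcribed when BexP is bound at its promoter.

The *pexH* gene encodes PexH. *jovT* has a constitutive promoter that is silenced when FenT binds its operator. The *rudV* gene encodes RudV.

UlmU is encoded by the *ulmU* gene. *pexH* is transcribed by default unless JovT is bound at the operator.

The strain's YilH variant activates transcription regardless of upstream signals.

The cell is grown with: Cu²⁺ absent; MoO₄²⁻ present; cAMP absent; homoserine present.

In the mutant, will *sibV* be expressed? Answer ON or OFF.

cAMP is absent, so FenT is inactive.
With no repressor bound, *jovT* is transcribed.
So JovT is produced and active.
With repressor JovT bound, *pexH* is not transcribed.
So PexH is not produced.
Cu²⁺ is absent, so BexP is inactive.
Required activator BexP is absent, so *rudV* is not transcribed.
So RudV is not produced.
With no repressor bound, *gixJ* is transcribed.
So GixJ is produced and active.
YilH is constitutively active in this strain.
With repressor GixJ bound, *ulmU* is not transcribed.
So UlmU is not produced.
Homoserine is present, so CilK is active.
No repressor is bound and CilK is active, so *sibV* is transcribed.

ON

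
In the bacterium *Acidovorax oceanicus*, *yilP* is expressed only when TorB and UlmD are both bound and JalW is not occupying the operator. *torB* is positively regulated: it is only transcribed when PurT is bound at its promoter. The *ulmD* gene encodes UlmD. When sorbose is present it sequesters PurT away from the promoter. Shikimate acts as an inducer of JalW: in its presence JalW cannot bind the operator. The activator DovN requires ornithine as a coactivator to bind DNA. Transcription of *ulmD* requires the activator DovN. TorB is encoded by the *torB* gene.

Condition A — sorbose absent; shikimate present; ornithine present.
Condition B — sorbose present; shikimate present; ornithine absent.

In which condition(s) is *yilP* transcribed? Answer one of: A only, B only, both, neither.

A only

Condition A:
Sorbose is absent, so PurT is active.
No repressor is bound and PurT is active, so *torB* is transcribed.
So TorB is produced and active.
Shikimate is present, so JalW is inactive.
Ornithine is present, so DovN is active.
No repressor is bound and DovN is active, so *ulmD* is transcribed.
So UlmD is produced and active.
No repressor is bound and TorB and UlmD are active, so *yilP* is transcribed.
→ *yilP* is ON in A.
Condition B:
Sorbose is present, so PurT is inactive.
Required activator PurT is absent, so *torB* is not transcribed.
So TorB is not produced.
Shikimate is present, so JalW is inactive.
Ornithine is absent, so DovN is inactive.
Required activator DovN is absent, so *ulmD* is not transcribed.
So UlmD is not produced.
Required activator TorB is absent, so *yilP* is not transcribed.
→ *yilP* is OFF in B.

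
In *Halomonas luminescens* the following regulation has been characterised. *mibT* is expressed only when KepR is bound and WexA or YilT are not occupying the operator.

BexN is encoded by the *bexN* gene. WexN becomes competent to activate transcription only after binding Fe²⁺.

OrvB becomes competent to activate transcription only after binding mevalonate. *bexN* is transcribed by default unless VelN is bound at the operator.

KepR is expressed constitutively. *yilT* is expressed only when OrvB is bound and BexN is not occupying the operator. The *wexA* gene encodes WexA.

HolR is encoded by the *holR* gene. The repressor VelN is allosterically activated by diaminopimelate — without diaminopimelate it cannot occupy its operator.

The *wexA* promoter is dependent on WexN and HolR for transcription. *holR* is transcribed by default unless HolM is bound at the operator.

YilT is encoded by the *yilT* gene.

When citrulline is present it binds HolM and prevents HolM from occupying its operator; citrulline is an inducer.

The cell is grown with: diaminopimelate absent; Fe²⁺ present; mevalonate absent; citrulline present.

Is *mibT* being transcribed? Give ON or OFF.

KepR is produced constitutively and is active.
Fe²⁺ is present, so WexN is active.
Citrulline is present, so HolM is inactive.
With no repressor bound, *holR* is transcribed.
So HolR is produced and active.
No repressor is bound and WexN and HolR are active, so *wexA* is transcribed.
So WexA is produced and active.
Diaminopimelate is absent, so VelN is inactive.
With no repressor bound, *bexN* is transcribed.
So BexN is produced and active.
Mevalonate is absent, so OrvB is inactive.
With repressor BexN bound, *yilT* is not transcribed.
So YilT is not produced.
With repressor WexA bound, *mibT* is not transcribed.

OFF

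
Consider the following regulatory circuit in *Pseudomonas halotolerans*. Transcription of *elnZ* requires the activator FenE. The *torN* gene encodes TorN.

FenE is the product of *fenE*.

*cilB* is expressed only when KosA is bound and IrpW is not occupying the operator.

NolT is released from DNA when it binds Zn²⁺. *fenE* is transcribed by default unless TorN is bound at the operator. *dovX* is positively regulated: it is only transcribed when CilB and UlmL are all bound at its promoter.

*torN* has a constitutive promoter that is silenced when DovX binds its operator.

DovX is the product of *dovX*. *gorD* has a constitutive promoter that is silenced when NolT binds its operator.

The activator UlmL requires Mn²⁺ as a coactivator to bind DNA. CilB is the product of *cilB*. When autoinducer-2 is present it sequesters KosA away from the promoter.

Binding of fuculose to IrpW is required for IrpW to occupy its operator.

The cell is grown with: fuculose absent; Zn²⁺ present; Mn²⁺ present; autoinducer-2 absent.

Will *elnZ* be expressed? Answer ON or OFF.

ON

Fuculose is absent, so IrpW is inactive.
Autoinducer-2 is absent, so KosA is active.
No repressor is bound and KosA is active, so *cilB* is transcribed.
So CilB is produced and active.
Mn²⁺ is present, so UlmL is active.
No repressor is bound and CilB and UlmL are active, so *dovX* is transcribed.
So DovX is produced and active.
With repressor DovX bound, *torN* is not transcribed.
So TorN is not produced.
With no repressor bound, *fenE* is transcribed.
So FenE is produced and active.
No repressor is bound and FenE is active, so *elnZ* is transcribed.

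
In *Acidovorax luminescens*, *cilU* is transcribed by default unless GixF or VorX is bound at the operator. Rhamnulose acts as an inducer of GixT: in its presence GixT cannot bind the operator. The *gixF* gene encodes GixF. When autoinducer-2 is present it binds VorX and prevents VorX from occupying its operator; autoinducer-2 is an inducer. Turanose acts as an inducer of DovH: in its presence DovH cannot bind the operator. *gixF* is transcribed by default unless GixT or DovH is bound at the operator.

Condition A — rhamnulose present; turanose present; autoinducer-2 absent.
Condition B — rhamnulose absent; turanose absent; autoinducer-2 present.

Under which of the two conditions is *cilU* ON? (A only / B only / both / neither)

Condition A:
Rhamnulose is present, so GixT is inactive.
Turanose is present, so DovH is inactive.
With no repressor bound, *gixF* is transcribed.
So GixF is produced and active.
Autoinducer-2 is absent, so VorX is active.
With repressor GixF bound, *cilU* is not transcribed.
→ *cilU* is OFF in A.
Condition B:
Rhamnulose is absent, so GixT is active.
Turanose is absent, so DovH is active.
With repressor GixT bound, *gixF* is not transcribed.
So GixF is not produced.
Autoinducer-2 is present, so VorX is inactive.
With no repressor bound, *cilU* is transcribed.
→ *cilU* is ON in B.

B only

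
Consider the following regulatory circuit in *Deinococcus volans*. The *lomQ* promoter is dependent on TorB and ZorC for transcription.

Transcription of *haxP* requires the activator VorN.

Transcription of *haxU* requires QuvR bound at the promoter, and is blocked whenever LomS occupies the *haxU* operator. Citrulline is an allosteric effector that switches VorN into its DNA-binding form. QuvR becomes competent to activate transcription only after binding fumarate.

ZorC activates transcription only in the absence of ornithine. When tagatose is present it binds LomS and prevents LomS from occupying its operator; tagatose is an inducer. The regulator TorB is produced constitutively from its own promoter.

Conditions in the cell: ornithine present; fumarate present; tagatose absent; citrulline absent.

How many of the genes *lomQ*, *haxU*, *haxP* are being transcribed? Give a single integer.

TorB is produced constitutively and is active.
Ornithine is present, so ZorC is inactive.
Required activator ZorC is absent, so *lomQ* is not transcribed.
→ *lomQ* is OFF.
Tagatose is absent, so LomS is active.
Fumarate is present, so QuvR is active.
With repressor LomS bound, *haxU* is not transcribed.
→ *haxU* is OFF.
Citrulline is absent, so VorN is inactive.
Required activator VorN is absent, so *haxP* is not transcribed.
→ *haxP* is OFF.
0 of the 3 genes are transcribed.

0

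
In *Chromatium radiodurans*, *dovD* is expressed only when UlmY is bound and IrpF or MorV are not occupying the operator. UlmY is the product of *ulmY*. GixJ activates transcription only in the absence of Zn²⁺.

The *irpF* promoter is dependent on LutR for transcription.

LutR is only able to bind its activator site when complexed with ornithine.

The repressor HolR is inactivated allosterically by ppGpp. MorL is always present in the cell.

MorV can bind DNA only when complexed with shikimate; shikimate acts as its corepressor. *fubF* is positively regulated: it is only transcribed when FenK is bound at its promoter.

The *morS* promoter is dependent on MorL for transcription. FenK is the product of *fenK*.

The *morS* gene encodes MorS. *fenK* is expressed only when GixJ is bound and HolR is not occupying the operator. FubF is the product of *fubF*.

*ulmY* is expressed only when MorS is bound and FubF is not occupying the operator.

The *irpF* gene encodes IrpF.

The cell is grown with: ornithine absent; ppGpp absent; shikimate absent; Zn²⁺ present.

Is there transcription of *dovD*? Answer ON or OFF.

ON

MorL is produced constitutively and is active.
No repressor is bound and MorL is active, so *morS* is transcribed.
So MorS is produced and active.
ppGpp is absent, so HolR is active.
Zn²⁺ is present, so GixJ is inactive.
With repressor HolR bound, *fenK* is not transcribed.
So FenK is not produced.
Required activator FenK is absent, so *fubF* is not transcribed.
So FubF is not produced.
No repressor is bound and MorS is active, so *ulmY* is transcribed.
So UlmY is produced and active.
Ornithine is absent, so LutR is inactive.
Required activator LutR is absent, so *irpF* is not transcribed.
So IrpF is not produced.
Shikimate is absent, so MorV is inactive.
No repressor is bound and UlmY is active, so *dovD* is transcribed.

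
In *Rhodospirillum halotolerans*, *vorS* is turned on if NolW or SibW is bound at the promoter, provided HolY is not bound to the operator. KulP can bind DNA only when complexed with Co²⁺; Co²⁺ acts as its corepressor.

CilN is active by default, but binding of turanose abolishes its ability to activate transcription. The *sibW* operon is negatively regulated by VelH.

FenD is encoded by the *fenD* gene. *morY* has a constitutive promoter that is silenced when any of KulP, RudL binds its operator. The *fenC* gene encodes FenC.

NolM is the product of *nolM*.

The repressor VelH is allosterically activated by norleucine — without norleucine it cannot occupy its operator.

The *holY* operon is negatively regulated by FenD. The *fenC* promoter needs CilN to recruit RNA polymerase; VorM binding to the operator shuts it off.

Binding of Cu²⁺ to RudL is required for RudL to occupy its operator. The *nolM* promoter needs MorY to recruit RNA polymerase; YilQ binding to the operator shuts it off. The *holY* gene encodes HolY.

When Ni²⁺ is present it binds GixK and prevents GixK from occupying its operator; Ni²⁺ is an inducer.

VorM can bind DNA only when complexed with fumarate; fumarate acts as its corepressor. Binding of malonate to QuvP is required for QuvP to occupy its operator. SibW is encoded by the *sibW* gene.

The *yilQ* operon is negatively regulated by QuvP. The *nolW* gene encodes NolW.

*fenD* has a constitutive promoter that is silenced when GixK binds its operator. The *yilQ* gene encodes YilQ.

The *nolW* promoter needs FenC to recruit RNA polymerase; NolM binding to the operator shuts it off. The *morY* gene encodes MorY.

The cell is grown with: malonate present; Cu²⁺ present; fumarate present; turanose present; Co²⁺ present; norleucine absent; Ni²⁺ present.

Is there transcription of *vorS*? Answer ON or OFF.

Turanose is present, so CilN is inactive.
Fumarate is present, so VorM is active.
With repressor VorM bound, *fenC* is not transcribed.
So FenC is not produced.
Co²⁺ is present, so KulP is active.
Cu²⁺ is present, so RudL is active.
With repressor KulP bound, *morY* is not transcribed.
So MorY is not produced.
Malonate is present, so QuvP is active.
With repressor QuvP bound, *yilQ* is not transcribed.
So YilQ is not produced.
Required activator MorY is absent, so *nolM* is not transcribed.
So NolM is not produced.
Required activator FenC is absent, so *nolW* is not transcribed.
So NolW is not produced.
Ni²⁺ is present, so GixK is inactive.
With no repressor bound, *fenD* is transcribed.
So FenD is produced and active.
With repressor FenD bound, *holY* is not transcribed.
So HolY is not produced.
Norleucine is absent, so VelH is inactive.
With no repressor bound, *sibW* is transcribed.
So SibW is produced and active.
Activator SibW is present, so *vorS* is transcribed.

ON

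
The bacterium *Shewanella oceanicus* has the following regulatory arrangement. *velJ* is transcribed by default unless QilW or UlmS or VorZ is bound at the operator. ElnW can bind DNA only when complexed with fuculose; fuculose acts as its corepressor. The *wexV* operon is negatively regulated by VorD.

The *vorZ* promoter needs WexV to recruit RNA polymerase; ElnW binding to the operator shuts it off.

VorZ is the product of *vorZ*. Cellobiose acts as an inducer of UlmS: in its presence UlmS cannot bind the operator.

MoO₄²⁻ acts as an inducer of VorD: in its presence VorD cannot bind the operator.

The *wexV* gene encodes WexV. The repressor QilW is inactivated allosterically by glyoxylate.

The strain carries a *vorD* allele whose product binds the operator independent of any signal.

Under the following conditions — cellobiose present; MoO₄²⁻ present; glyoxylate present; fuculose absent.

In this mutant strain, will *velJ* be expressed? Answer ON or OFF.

Glyoxylate is present, so QilW is inactive.
Cellobiose is present, so UlmS is inactive.
VorD is constitutively active in this strain.
With repressor VorD bound, *wexV* is not transcribed.
So WexV is not produced.
Fuculose is absent, so ElnW is inactive.
Required activator WexV is absent, so *vorZ* is not transcribed.
So VorZ is not produced.
With no repressor bound, *velJ* is transcribed.

ON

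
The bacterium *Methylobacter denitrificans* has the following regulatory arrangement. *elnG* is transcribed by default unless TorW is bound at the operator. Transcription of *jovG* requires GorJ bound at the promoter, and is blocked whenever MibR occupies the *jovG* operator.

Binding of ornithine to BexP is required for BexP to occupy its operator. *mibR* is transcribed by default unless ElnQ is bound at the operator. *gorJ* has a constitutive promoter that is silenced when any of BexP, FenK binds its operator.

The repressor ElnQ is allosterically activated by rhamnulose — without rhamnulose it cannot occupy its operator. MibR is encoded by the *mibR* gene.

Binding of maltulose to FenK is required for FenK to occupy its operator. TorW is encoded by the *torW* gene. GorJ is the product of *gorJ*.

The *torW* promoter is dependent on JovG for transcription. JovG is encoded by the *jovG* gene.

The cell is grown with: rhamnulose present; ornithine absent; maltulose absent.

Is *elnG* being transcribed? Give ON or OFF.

Ornithine is absent, so BexP is inactive.
Maltulose is absent, so FenK is inactive.
With no repressor bound, *gorJ* is transcribed.
So GorJ is produced and active.
Rhamnulose is present, so ElnQ is active.
With repressor ElnQ bound, *mibR* is not transcribed.
So MibR is not produced.
No repressor is bound and GorJ is active, so *jovG* is transcribed.
So JovG is produced and active.
No repressor is bound and JovG is active, so *torW* is transcribed.
So TorW is produced and active.
With repressor TorW bound, *elnG* is not transcribed.

OFF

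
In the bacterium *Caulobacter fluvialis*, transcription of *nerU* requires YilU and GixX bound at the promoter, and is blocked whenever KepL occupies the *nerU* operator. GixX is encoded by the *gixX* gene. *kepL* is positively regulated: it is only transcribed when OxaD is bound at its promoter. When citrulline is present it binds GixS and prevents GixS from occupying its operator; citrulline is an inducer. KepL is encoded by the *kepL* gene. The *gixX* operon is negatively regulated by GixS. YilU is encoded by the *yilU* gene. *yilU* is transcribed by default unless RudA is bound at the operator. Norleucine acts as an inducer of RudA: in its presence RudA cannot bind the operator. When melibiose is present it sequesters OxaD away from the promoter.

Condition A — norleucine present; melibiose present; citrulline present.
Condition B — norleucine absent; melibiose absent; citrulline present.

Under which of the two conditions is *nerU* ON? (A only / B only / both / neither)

Condition A:
Norleucine is present, so RudA is inactive.
With no repressor bound, *yilU* is transcribed.
So YilU is produced and active.
Melibiose is present, so OxaD is inactive.
Required activator OxaD is absent, so *kepL* is not transcribed.
So KepL is not produced.
Citrulline is present, so GixS is inactive.
With no repressor bound, *gixX* is transcribed.
So GixX is produced and active.
No repressor is bound and YilU and GixX are active, so *nerU* is transcribed.
→ *nerU* is ON in A.
Condition B:
Norleucine is absent, so RudA is active.
With repressor RudA bound, *yilU* is not transcribed.
So YilU is not produced.
Melibiose is absent, so OxaD is active.
No repressor is bound and OxaD is active, so *kepL* is transcribed.
So KepL is produced and active.
Citrulline is present, so GixS is inactive.
With no repressor bound, *gixX* is transcribed.
So GixX is produced and active.
With repressor KepL bound, *nerU* is not transcribed.
→ *nerU* is OFF in B.

A only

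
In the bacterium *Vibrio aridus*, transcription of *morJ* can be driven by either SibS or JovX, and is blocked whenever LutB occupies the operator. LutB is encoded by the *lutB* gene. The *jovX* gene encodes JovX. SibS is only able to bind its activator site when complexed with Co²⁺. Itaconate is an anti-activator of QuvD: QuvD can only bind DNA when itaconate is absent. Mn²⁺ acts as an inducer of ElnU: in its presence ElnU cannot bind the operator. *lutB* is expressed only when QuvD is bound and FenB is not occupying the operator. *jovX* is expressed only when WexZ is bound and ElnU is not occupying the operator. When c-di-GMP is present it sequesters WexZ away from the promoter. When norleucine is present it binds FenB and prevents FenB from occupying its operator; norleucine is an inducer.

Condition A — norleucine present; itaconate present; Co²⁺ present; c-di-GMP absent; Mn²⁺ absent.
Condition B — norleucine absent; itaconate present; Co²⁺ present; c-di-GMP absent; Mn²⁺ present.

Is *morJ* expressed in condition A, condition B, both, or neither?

both

Condition A:
Norleucine is present, so FenB is inactive.
Itaconate is present, so QuvD is inactive.
Required activator QuvD is absent, so *lutB* is not transcribed.
So LutB is not produced.
Co²⁺ is present, so SibS is active.
c-di-GMP is absent, so WexZ is active.
Mn²⁺ is absent, so ElnU is active.
With repressor ElnU bound, *jovX* is not transcribed.
So JovX is not produced.
Activator SibS is present, so *morJ* is transcribed.
→ *morJ* is ON in A.
Condition B:
Norleucine is absent, so FenB is active.
Itaconate is present, so QuvD is inactive.
With repressor FenB bound, *lutB* is not transcribed.
So LutB is not produced.
Co²⁺ is present, so SibS is active.
c-di-GMP is absent, so WexZ is active.
Mn²⁺ is present, so ElnU is inactive.
No repressor is bound and WexZ is active, so *jovX* is transcribed.
So JovX is produced and active.
Activator SibS is present, so *morJ* is transcribed.
→ *morJ* is ON in B.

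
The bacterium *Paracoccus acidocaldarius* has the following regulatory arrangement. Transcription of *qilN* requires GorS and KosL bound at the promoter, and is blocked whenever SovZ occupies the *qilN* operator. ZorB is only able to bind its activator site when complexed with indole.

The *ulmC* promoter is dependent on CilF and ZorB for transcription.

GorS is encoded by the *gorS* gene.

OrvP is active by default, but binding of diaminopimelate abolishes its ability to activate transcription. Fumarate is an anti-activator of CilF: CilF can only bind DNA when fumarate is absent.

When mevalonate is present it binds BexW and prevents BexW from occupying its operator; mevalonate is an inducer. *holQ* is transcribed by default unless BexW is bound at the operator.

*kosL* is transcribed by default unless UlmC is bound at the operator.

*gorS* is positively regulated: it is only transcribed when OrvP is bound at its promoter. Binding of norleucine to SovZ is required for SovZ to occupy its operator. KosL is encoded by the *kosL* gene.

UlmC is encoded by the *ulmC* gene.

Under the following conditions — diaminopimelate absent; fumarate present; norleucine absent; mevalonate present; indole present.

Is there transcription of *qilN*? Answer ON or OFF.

ON

Diaminopimelate is absent, so OrvP is active.
No repressor is bound and OrvP is active, so *gorS* is transcribed.
So GorS is produced and active.
Norleucine is absent, so SovZ is inactive.
Fumarate is present, so CilF is inactive.
Indole is present, so ZorB is active.
Required activator CilF is absent, so *ulmC* is not transcribed.
So UlmC is not produced.
With no repressor bound, *kosL* is transcribed.
So KosL is produced and active.
No repressor is bound and GorS and KosL are active, so *qilN* is transcribed.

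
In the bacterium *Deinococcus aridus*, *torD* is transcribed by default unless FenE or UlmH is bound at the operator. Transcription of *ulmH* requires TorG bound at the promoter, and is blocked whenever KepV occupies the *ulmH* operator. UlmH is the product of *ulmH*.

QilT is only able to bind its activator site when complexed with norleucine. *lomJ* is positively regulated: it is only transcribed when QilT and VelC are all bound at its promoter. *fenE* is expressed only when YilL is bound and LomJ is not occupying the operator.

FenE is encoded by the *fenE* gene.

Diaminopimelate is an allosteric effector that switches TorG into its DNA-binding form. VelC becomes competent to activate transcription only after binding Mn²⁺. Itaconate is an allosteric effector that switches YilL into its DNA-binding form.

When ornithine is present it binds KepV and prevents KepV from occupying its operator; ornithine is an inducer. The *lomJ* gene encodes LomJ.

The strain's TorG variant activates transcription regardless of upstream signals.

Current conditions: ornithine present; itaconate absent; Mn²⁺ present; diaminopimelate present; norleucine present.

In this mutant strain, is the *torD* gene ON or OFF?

OFF

Itaconate is absent, so YilL is inactive.
Norleucine is present, so QilT is active.
Mn²⁺ is present, so VelC is active.
No repressor is bound and QilT and VelC are active, so *lomJ* is transcribed.
So LomJ is produced and active.
With repressor LomJ bound, *fenE* is not transcribed.
So FenE is not produced.
Ornithine is present, so KepV is inactive.
TorG is constitutively active in this strain.
No repressor is bound and TorG is active, so *ulmH* is transcribed.
So UlmH is produced and active.
With repressor UlmH bound, *torD* is not transcribed.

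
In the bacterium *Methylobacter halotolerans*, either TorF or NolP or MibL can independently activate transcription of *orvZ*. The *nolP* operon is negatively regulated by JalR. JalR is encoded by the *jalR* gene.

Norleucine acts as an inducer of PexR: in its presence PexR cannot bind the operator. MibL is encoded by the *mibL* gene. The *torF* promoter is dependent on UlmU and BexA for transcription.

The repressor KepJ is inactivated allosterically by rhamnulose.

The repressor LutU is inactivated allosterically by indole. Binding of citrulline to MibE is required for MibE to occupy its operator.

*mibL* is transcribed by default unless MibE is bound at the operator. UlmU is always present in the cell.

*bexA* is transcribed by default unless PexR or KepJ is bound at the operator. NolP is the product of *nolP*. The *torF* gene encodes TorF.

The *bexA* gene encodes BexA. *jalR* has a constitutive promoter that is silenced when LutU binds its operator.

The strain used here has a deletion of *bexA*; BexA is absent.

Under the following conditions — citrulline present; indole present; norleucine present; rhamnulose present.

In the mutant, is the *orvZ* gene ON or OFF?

UlmU is produced constitutively and is active.
BexA is non-functional in this strain, so it has no effect.
Required activator BexA is absent, so *torF* is not transcribed.
So TorF is not produced.
Indole is present, so LutU is inactive.
With no repressor bound, *jalR* is transcribed.
So JalR is produced and active.
With repressor JalR bound, *nolP* is not transcribed.
So NolP is not produced.
Citrulline is present, so MibE is active.
With repressor MibE bound, *mibL* is not transcribed.
So MibL is not produced.
No activator is available at the *orvZ* promoter, so *orvZ* is not transcribed.

OFF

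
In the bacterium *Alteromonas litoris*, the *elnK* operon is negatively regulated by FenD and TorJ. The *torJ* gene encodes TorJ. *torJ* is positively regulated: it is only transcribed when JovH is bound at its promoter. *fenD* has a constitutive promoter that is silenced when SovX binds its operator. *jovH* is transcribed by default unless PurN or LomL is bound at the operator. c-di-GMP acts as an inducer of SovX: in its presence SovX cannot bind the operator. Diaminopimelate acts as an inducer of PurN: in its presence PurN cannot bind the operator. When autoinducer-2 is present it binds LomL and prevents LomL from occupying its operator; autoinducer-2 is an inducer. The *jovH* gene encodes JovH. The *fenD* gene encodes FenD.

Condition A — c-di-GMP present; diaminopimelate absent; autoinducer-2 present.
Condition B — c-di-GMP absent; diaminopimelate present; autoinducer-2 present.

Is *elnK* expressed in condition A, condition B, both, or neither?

Condition A:
c-di-GMP is present, so SovX is inactive.
With no repressor bound, *fenD* is transcribed.
So FenD is produced and active.
Diaminopimelate is absent, so PurN is active.
Autoinducer-2 is present, so LomL is inactive.
With repressor PurN bound, *jovH* is not transcribed.
So JovH is not produced.
Required activator JovH is absent, so *torJ* is not transcribed.
So TorJ is not produced.
With repressor FenD bound, *elnK* is not transcribed.
→ *elnK* is OFF in A.
Condition B:
c-di-GMP is absent, so SovX is active.
With repressor SovX bound, *fenD* is not transcribed.
So FenD is not produced.
Diaminopimelate is present, so PurN is inactive.
Autoinducer-2 is present, so LomL is inactive.
With no repressor bound, *jovH* is transcribed.
So JovH is produced and active.
No repressor is bound and JovH is active, so *torJ* is transcribed.
So TorJ is produced and active.
With repressor TorJ bound, *elnK* is not transcribed.
→ *elnK* is OFF in B.

neither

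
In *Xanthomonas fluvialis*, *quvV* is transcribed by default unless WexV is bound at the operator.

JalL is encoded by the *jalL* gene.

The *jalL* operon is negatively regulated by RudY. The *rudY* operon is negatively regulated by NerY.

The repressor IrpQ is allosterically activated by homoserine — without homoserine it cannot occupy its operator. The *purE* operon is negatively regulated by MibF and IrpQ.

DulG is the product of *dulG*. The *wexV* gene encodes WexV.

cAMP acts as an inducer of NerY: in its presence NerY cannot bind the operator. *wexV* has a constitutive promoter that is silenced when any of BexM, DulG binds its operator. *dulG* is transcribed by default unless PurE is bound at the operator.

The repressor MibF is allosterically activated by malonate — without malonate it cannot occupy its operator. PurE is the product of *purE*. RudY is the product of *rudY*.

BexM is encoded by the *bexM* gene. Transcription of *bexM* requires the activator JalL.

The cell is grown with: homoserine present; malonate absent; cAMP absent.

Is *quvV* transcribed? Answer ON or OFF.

ON

cAMP is absent, so NerY is active.
With repressor NerY bound, *rudY* is not transcribed.
So RudY is not produced.
With no repressor bound, *jalL* is transcribed.
So JalL is produced and active.
No repressor is bound and JalL is active, so *bexM* is transcribed.
So BexM is produced and active.
Malonate is absent, so MibF is inactive.
Homoserine is present, so IrpQ is active.
With repressor IrpQ bound, *purE* is not transcribed.
So PurE is not produced.
With no repressor bound, *dulG* is transcribed.
So DulG is produced and active.
With repressor BexM bound, *wexV* is not transcribed.
So WexV is not produced.
With no repressor bound, *quvV* is transcribed.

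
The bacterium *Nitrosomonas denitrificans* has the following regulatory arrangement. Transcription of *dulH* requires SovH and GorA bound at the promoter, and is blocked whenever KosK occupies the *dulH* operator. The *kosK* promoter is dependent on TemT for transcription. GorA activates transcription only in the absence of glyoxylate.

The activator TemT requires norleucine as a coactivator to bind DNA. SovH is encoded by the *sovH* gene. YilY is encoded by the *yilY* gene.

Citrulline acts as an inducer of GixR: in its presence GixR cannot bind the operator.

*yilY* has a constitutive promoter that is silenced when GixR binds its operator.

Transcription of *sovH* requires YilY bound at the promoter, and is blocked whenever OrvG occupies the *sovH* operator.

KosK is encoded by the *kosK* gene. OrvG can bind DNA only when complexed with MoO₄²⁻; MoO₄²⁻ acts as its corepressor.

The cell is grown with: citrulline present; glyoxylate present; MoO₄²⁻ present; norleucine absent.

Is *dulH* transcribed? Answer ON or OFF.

OFF

Norleucine is absent, so TemT is inactive.
Required activator TemT is absent, so *kosK* is not transcribed.
So KosK is not produced.
MoO₄²⁻ is present, so OrvG is active.
Citrulline is present, so GixR is inactive.
With no repressor bound, *yilY* is transcribed.
So YilY is produced and active.
With repressor OrvG bound, *sovH* is not transcribed.
So SovH is not produced.
Glyoxylate is present, so GorA is inactive.
Required activator SovH is absent, so *dulH* is not transcribed.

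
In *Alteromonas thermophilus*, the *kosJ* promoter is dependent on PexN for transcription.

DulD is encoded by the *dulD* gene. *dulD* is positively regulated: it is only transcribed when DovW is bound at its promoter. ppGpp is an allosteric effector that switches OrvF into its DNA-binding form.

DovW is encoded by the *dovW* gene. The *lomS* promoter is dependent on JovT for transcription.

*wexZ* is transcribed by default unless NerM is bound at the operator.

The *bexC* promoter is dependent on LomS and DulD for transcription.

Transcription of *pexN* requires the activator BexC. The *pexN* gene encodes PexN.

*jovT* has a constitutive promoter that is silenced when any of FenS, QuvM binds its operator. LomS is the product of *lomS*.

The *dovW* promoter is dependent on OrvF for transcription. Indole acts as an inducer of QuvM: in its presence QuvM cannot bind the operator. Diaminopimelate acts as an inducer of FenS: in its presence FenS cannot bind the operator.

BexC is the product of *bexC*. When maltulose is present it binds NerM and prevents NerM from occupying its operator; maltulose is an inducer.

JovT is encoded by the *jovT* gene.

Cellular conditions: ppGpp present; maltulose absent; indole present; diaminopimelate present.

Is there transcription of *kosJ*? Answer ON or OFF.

Diaminopimelate is present, so FenS is inactive.
Indole is present, so QuvM is inactive.
With no repressor bound, *jovT* is transcribed.
So JovT is produced and active.
No repressor is bound and JovT is active, so *lomS* is transcribed.
So LomS is produced and active.
ppGpp is present, so OrvF is active.
No repressor is bound and OrvF is active, so *dovW* is transcribed.
So DovW is produced and active.
No repressor is bound and DovW is active, so *dulD* is transcribed.
So DulD is produced and active.
No repressor is bound and LomS and DulD are active, so *bexC* is transcribed.
So BexC is produced and active.
No repressor is bound and BexC is active, so *pexN* is transcribed.
So PexN is produced and active.
No repressor is bound and PexN is active, so *kosJ* is transcribed.

ON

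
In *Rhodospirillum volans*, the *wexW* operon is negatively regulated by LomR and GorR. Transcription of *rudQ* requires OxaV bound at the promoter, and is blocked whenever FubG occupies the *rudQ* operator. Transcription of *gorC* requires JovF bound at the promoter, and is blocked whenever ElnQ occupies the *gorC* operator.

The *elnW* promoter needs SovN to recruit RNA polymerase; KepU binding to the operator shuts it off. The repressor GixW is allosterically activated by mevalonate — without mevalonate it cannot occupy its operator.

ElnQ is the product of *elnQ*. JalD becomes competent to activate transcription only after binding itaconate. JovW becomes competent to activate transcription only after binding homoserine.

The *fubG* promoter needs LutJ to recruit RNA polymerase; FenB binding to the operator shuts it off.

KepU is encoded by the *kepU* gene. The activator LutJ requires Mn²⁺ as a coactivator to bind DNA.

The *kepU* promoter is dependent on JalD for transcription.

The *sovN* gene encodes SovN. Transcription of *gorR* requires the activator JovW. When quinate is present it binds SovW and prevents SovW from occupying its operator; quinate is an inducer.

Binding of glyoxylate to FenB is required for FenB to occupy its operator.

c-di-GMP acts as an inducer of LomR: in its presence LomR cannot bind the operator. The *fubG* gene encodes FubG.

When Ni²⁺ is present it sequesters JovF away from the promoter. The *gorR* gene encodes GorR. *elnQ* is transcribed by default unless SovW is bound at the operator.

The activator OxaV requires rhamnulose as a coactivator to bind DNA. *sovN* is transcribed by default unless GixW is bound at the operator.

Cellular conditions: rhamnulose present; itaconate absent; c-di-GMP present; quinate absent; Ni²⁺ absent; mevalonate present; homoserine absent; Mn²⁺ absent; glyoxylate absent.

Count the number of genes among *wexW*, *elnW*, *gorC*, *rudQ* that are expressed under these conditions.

3

c-di-GMP is present, so LomR is inactive.
Homoserine is absent, so JovW is inactive.
Required activator JovW is absent, so *gorR* is not transcribed.
So GorR is not produced.
With no repressor bound, *wexW* is transcribed.
→ *wexW* is ON.
Mevalonate is present, so GixW is active.
With repressor GixW bound, *sovN* is not transcribed.
So SovN is not produced.
Itaconate is absent, so JalD is inactive.
Required activator JalD is absent, so *kepU* is not transcribed.
So KepU is not produced.
Required activator SovN is absent, so *elnW* is not transcribed.
→ *elnW* is OFF.
Quinate is absent, so SovW is active.
With repressor SovW bound, *elnQ* is not transcribed.
So ElnQ is not produced.
Ni²⁺ is absent, so JovF is active.
No repressor is bound and JovF is active, so *gorC* is transcribed.
→ *gorC* is ON.
Rhamnulose is present, so OxaV is active.
Glyoxylate is absent, so FenB is inactive.
Mn²⁺ is absent, so LutJ is inactive.
Required activator LutJ is absent, so *fubG* is not transcribed.
So FubG is not produced.
No repressor is bound and OxaV is active, so *rudQ* is transcribed.
→ *rudQ* is ON.
3 of the 4 genes are transcribed.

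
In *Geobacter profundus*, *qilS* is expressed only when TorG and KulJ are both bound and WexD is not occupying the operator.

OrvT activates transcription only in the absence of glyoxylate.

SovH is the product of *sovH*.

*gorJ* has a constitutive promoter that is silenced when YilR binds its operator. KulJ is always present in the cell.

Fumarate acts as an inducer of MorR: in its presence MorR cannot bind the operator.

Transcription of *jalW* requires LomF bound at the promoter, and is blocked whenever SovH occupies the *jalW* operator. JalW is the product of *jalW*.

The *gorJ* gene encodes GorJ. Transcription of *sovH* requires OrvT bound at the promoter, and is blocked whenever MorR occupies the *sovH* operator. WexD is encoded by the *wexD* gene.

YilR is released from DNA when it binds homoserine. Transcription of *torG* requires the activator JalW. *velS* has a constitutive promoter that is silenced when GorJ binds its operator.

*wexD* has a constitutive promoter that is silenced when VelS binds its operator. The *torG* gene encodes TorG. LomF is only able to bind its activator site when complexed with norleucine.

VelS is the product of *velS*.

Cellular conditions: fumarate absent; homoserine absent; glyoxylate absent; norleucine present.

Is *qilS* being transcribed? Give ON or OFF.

ON

Homoserine is absent, so YilR is active.
With repressor YilR bound, *gorJ* is not transcribed.
So GorJ is not produced.
With no repressor bound, *velS* is transcribed.
So VelS is produced and active.
With repressor VelS bound, *wexD* is not transcribed.
So WexD is not produced.
Fumarate is absent, so MorR is active.
Glyoxylate is absent, so OrvT is active.
With repressor MorR bound, *sovH* is not transcribed.
So SovH is not produced.
Norleucine is present, so LomF is active.
No repressor is bound and LomF is active, so *jalW* is transcribed.
So JalW is produced and active.
No repressor is bound and JalW is active, so *torG* is transcribed.
So TorG is produced and active.
KulJ is produced constitutively and is active.
No repressor is bound and TorG and KulJ are active, so *qilS* is transcribed.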